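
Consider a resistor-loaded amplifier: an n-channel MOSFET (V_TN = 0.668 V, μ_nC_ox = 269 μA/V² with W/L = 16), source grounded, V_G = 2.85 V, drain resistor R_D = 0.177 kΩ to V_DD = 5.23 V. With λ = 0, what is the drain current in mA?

I_D = 10.2 mA

V_GS = V_G = 2.85 V, so V_ov = 2.85 − 0.668 = 2.18 V.
k_n = μ_nC_ox · (W/L) = 4.304 mA/V².
Assume saturation: I_D = ½ k_n V_ov² = 0.5 × 4.304 × 2.18² = 10.2 mA, giving V_DS = V_DD − I_D R_D = 5.23 − 10.2 × 0.177 = 3.42 V.
V_DS = 3.42 V ≥ V_ov = 2.18 V, confirming saturation.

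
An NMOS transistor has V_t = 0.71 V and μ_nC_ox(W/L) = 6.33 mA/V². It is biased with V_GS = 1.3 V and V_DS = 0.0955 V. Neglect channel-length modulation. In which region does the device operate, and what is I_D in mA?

Triode; I_D = 0.328 mA

V_ov = V_GS − V_t = 1.3 − 0.71 = 0.59 V.
Since V_DS = 0.0955 V < V_ov = 0.59 V, the device is in the triode region.
I_D = k_n [V_ov · V_DS − ½ V_DS²] = 6.33 × [0.59 × 0.0955 − 0.5 × 0.0955²] = 0.328 mA.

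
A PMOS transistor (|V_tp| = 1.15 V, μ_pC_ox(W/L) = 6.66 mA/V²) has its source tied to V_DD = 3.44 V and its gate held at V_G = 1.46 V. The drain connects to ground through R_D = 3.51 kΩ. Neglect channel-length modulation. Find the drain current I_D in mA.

V_SG = V_DD − V_G = 3.44 − 1.46 = 1.98 V, so V_ov = 1.98 − 1.15 = 0.83 V.
Assume saturation: I_D = ½ k_p V_ov² = 0.5 × 6.66 × 0.83² = 2.29 mA, giving V_SD = V_DD − I_D R_D = 3.44 − 2.29 × 3.51 = -4.61 V.
But -4.61 V < V_ov = 0.83 V, so the device is actually in triode.
In triode I_D = k_p[V_ov V_SD − ½ V_SD²] and I_D = (V_DD − V_SD)/R_D. Equating: 11.7 V_SD² − 20.4 V_SD + 3.44 = 0, giving V_SD = 0.189 V (the root below V_ov).
I_D = (3.44 − 0.189) / 3.51 = 0.926 mA.

I_D = 0.926 mA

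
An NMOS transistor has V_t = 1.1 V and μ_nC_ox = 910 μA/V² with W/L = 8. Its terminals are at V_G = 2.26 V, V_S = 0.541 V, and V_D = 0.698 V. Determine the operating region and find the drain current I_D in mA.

V_GS = V_G − V_S = 2.26 − 0.541 = 1.72 V; V_DS = V_D − V_S = 0.698 − 0.541 = 0.157 V.
k_n = μ_nC_ox · (W/L) = 7.28 mA/V².
V_ov = V_GS − V_t = 1.72 − 1.1 = 0.619 V.
Since V_DS = 0.157 V < V_ov = 0.619 V, the device is in the triode region.
I_D = k_n [V_ov · V_DS − ½ V_DS²] = 7.28 × [0.619 × 0.157 − 0.5 × 0.157²] = 0.618 mA.

Triode; I_D = 0.618 mA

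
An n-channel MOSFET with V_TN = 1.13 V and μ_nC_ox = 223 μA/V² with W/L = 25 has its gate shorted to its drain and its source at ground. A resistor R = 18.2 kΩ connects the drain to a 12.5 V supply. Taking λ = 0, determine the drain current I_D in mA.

With gate tied to drain, V_GS = V_DS ≥ V_GS − V_TN, so the device is in saturation.
k_n = μ_nC_ox · (W/L) = 5.575 mA/V².
KCL at the drain: ½ k_n (V_GS − V_TN)² = (V_DD − V_GS)/R.
Let x = V_GS − 1.13. Then 50.7 x² + x − 11.37 = 0, giving x = 0.464 V (positive root), so V_GS = 1.59 V.
I_D = (V_DD − V_GS)/R = (12.5 − 1.59) / 18.2 = 0.599 mA.

I_D = 0.599 mA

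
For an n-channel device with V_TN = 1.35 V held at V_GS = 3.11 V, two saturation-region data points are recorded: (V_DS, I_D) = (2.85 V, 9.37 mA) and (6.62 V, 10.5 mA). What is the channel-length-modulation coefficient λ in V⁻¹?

With V_GS fixed, I_D ∝ (1 + λ V_DS) in saturation, so I_D2/I_D1 = (1 + λ V_DS2)/(1 + λ V_DS1).
10.5/9.37 = 1.121 = (1 + 6.62 λ)/(1 + 2.85 λ).
Solving: λ (I_D1 V_DS2 − I_D2 V_DS1) = I_D2 − I_D1, so λ = (10.5 − 9.37) / (9.37 × 6.62 − 10.5 × 2.85) = 1.13 / 32.1 = 0.0352 V⁻¹.

λ = 0.0352 V⁻¹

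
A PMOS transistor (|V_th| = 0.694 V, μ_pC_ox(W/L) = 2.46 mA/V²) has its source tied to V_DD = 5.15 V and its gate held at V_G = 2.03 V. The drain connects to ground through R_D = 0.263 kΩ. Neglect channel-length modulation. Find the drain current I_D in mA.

V_SG = V_DD − V_G = 5.15 − 2.03 = 3.12 V, so V_ov = 3.12 − 0.694 = 2.43 V.
Assume saturation: I_D = ½ k_p V_ov² = 0.5 × 2.46 × 2.43² = 7.24 mA, giving V_SD = V_DD − I_D R_D = 5.15 − 7.24 × 0.263 = 3.25 V.
V_SD = 3.25 V ≥ V_ov = 2.43 V, confirming saturation.

I_D = 7.24 mA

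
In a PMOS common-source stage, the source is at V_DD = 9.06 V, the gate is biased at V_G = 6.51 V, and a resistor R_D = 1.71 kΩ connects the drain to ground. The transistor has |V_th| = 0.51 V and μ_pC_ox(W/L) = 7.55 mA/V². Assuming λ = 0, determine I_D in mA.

I_D = 5.09 mA

V_SG = V_DD − V_G = 9.06 − 6.51 = 2.55 V, so V_ov = 2.55 − 0.51 = 2.04 V.
Assume saturation: I_D = ½ k_p V_ov² = 0.5 × 7.55 × 2.04² = 15.7 mA, giving V_SD = V_DD − I_D R_D = 9.06 − 15.7 × 1.71 = -17.8 V.
But -17.8 V < V_ov = 2.04 V, so the device is actually in triode.
In triode I_D = k_p[V_ov V_SD − ½ V_SD²] and I_D = (V_DD − V_SD)/R_D. Equating: 6.46 V_SD² − 27.34 V_SD + 9.06 = 0, giving V_SD = 0.362 V (the root below V_ov).
I_D = (9.06 − 0.362) / 1.71 = 5.09 mA.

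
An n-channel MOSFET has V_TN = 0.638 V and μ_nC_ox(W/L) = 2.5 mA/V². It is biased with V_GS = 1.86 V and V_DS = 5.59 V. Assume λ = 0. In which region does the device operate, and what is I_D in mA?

Saturation; I_D = 1.87 mA

V_ov = V_GS − V_TN = 1.86 − 0.638 = 1.22 V.
Since V_DS = 5.59 V ≥ V_ov = 1.22 V, the device is in saturation.
I_D = ½ k_n V_ov² = 0.5 × 2.5 × 1.22² = 1.87 mA.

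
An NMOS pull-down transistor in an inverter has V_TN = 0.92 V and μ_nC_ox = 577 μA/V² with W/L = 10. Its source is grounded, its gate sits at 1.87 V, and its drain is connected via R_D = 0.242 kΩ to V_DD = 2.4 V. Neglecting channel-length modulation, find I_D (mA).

V_GS = V_G = 1.87 V, so V_ov = 1.87 − 0.92 = 0.95 V.
k_n = μ_nC_ox · (W/L) = 5.77 mA/V².
Assume saturation: I_D = ½ k_n V_ov² = 0.5 × 5.77 × 0.95² = 2.6 mA, giving V_DS = V_DD − I_D R_D = 2.4 − 2.6 × 0.242 = 1.77 V.
V_DS = 1.77 V ≥ V_ov = 0.95 V, confirming saturation.

I_D = 2.60 mA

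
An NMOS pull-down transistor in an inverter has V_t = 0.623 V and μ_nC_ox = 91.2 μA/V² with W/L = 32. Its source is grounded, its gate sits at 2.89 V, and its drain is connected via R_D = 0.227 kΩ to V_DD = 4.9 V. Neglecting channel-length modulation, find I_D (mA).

V_GS = V_G = 2.89 V, so V_ov = 2.89 − 0.623 = 2.27 V.
k_n = μ_nC_ox · (W/L) = 2.918 mA/V².
Assume saturation: I_D = ½ k_n V_ov² = 0.5 × 2.918 × 2.27² = 7.5 mA, giving V_DS = V_DD − I_D R_D = 4.9 − 7.5 × 0.227 = 3.2 V.
V_DS = 3.2 V ≥ V_ov = 2.27 V, confirming saturation.

I_D = 7.50 mA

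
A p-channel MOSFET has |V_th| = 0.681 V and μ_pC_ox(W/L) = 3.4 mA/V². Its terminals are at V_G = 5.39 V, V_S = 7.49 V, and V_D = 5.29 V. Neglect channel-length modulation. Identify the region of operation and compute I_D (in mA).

V_SG = V_S − V_G = 7.49 − 5.39 = 2.1 V; V_SD = V_S − V_D = 7.49 − 5.29 = 2.2 V.
V_ov = V_SG − |V_th| = 2.1 − 0.681 = 1.42 V.
Since V_SD = 2.2 V ≥ V_ov = 1.42 V, the device is in saturation.
I_D = ½ k_p V_ov² = 0.5 × 3.4 × 1.42² = 3.42 mA.

Saturation; I_D = 3.42 mA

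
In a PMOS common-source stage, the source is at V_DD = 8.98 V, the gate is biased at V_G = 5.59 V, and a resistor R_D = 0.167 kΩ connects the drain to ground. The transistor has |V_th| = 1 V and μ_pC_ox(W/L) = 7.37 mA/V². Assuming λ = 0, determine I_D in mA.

V_SG = V_DD − V_G = 8.98 − 5.59 = 3.39 V, so V_ov = 3.39 − 1 = 2.39 V.
Assume saturation: I_D = ½ k_p V_ov² = 0.5 × 7.37 × 2.39² = 21 mA, giving V_SD = V_DD − I_D R_D = 8.98 − 21 × 0.167 = 5.46 V.
V_SD = 5.46 V ≥ V_ov = 2.39 V, confirming saturation.

I_D = 21.0 mA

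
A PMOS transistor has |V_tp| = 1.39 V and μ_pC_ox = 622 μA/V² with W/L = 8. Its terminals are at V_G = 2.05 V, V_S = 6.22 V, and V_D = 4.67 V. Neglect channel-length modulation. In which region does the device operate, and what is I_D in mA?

V_SG = V_S − V_G = 6.22 − 2.05 = 4.17 V; V_SD = V_S − V_D = 6.22 − 4.67 = 1.55 V.
k_p = μ_pC_ox · (W/L) = 4.976 mA/V².
V_ov = V_SG − |V_tp| = 4.17 − 1.39 = 2.78 V.
Since V_SD = 1.55 V < V_ov = 2.78 V, the device is in the triode region.
I_D = k_p [V_ov · V_SD − ½ V_SD²] = 4.976 × [2.78 × 1.55 − 0.5 × 1.55²] = 15.5 mA.

Triode; I_D = 15.5 mA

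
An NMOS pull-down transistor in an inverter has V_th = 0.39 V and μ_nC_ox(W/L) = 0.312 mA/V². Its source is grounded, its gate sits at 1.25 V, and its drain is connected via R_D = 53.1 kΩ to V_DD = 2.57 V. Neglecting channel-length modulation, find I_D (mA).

I_D = 0.0449 mA

V_GS = V_G = 1.25 V, so V_ov = 1.25 − 0.39 = 0.86 V.
Assume saturation: I_D = ½ k_n V_ov² = 0.5 × 0.312 × 0.86² = 0.115 mA, giving V_DS = V_DD − I_D R_D = 2.57 − 0.115 × 53.1 = -3.56 V.
But -3.56 V < V_ov = 0.86 V, so the device is actually in triode.
In triode I_D = k_n[V_ov V_DS − ½ V_DS²] and I_D = (V_DD − V_DS)/R_D. Equating: 8.28 V_DS² − 15.25 V_DS + 2.57 = 0, giving V_DS = 0.188 V (the root below V_ov).
I_D = (2.57 − 0.188) / 53.1 = 0.0449 mA.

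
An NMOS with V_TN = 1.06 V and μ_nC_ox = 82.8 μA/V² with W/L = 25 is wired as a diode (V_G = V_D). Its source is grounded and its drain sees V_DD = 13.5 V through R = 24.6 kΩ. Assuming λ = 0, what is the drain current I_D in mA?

With gate tied to drain, V_GS = V_DS ≥ V_GS − V_TN, so the device is in saturation.
k_n = μ_nC_ox · (W/L) = 2.07 mA/V².
KCL at the drain: ½ k_n (V_GS − V_TN)² = (V_DD − V_GS)/R.
Let x = V_GS − 1.06. Then 25.5 x² + x − 12.44 = 0, giving x = 0.68 V (positive root), so V_GS = 1.74 V.
I_D = (V_DD − V_GS)/R = (13.5 − 1.74) / 24.6 = 0.478 mA.

I_D = 0.478 mA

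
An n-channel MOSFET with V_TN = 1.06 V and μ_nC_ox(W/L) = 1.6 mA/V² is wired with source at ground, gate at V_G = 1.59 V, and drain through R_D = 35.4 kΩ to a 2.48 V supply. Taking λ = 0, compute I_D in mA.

I_D = 0.0676 mA

V_GS = V_G = 1.59 V, so V_ov = 1.59 − 1.06 = 0.53 V.
Assume saturation: I_D = ½ k_n V_ov² = 0.5 × 1.6 × 0.53² = 0.225 mA, giving V_DS = V_DD − I_D R_D = 2.48 − 0.225 × 35.4 = -5.48 V.
But -5.48 V < V_ov = 0.53 V, so the device is actually in triode.
In triode I_D = k_n[V_ov V_DS − ½ V_DS²] and I_D = (V_DD − V_DS)/R_D. Equating: 28.3 V_DS² − 31.02 V_DS + 2.48 = 0, giving V_DS = 0.0868 V (the root below V_ov).
I_D = (2.48 − 0.0868) / 35.4 = 0.0676 mA.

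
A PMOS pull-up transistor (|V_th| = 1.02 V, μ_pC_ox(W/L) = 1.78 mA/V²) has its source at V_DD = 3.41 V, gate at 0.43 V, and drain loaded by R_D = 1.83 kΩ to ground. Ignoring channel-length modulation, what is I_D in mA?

V_SG = V_DD − V_G = 3.41 − 0.43 = 2.98 V, so V_ov = 2.98 − 1.02 = 1.96 V.
Assume saturation: I_D = ½ k_p V_ov² = 0.5 × 1.78 × 1.96² = 3.42 mA, giving V_SD = V_DD − I_D R_D = 3.41 − 3.42 × 1.83 = -2.85 V.
But -2.85 V < V_ov = 1.96 V, so the device is actually in triode.
In triode I_D = k_p[V_ov V_SD − ½ V_SD²] and I_D = (V_DD − V_SD)/R_D. Equating: 1.63 V_SD² − 7.385 V_SD + 3.41 = 0, giving V_SD = 0.522 V (the root below V_ov).
I_D = (3.41 − 0.522) / 1.83 = 1.58 mA.

I_D = 1.58 mA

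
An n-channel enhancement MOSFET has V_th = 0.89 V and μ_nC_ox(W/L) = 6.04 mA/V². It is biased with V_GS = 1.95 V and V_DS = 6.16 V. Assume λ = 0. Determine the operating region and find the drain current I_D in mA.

V_ov = V_GS − V_th = 1.95 − 0.89 = 1.06 V.
Since V_DS = 6.16 V ≥ V_ov = 1.06 V, the device is in saturation.
I_D = ½ k_n V_ov² = 0.5 × 6.04 × 1.06² = 3.39 mA.

Saturation; I_D = 3.39 mA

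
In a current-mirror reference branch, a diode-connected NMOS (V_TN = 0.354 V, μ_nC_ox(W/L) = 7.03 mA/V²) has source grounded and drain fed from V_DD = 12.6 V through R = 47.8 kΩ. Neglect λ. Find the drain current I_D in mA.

I_D = 0.251 mA

With gate tied to drain, V_GS = V_DS ≥ V_GS − V_TN, so the device is in saturation.
KCL at the drain: ½ k_n (V_GS − V_TN)² = (V_DD − V_GS)/R.
Let x = V_GS − 0.354. Then 168 x² + x − 12.25 = 0, giving x = 0.267 V (positive root), so V_GS = 0.621 V.
I_D = (V_DD − V_GS)/R = (12.6 − 0.621) / 47.8 = 0.251 mA.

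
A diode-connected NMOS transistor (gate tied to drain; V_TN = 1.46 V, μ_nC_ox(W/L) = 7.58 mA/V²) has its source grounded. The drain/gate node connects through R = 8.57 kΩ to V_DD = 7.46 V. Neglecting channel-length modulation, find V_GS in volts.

With gate tied to drain, V_GS = V_DS ≥ V_GS − V_TN, so the device is in saturation.
KCL at the drain: ½ k_n (V_GS − V_TN)² = (V_DD − V_GS)/R.
Let x = V_GS − 1.46. Then 32.5 x² + x − 6 = 0, giving x = 0.415 V (positive root), so V_GS = 1.87 V.
I_D = (V_DD − V_GS)/R = (7.46 − 1.87) / 8.57 = 0.652 mA.

V_GS = 1.87 V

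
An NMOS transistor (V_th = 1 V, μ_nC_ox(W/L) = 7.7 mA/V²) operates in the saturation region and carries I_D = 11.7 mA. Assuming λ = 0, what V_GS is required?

V_GS = 2.74 V

In saturation I_D = ½ k_n (V_GS − V_th)², so V_GS − V_th = √(2 I_D / k_n) = √(2 × 11.7 / 7.7) = 1.74 V.
V_GS = 1 + 1.74 = 2.74 V.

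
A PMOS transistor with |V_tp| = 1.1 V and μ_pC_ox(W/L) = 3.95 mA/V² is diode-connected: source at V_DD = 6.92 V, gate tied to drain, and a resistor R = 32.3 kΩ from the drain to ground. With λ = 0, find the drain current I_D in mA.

With gate tied to drain, V_SG = V_SD ≥ V_SG − |V_tp|, so the device is in saturation.
KCL at the drain: ½ k_p (V_SG − |V_tp|)² = (V_DD − V_SG)/R.
Let x = V_SG − 1.1. Then 63.8 x² + x − 5.82 = 0, giving x = 0.294 V (positive root), so V_SG = 1.39 V.
I_D = (V_DD − V_SG)/R = (6.92 − 1.39) / 32.3 = 0.171 mA.

I_D = 0.171 mA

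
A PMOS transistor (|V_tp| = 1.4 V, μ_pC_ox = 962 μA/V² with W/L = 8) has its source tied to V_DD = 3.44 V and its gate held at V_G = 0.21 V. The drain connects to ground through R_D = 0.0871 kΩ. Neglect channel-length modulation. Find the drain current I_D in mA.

V_SG = V_DD − V_G = 3.44 − 0.21 = 3.23 V, so V_ov = 3.23 − 1.4 = 1.83 V.
k_p = μ_pC_ox · (W/L) = 7.696 mA/V².
Assume saturation: I_D = ½ k_p V_ov² = 0.5 × 7.696 × 1.83² = 12.9 mA, giving V_SD = V_DD − I_D R_D = 3.44 − 12.9 × 0.0871 = 2.32 V.
V_SD = 2.32 V ≥ V_ov = 1.83 V, confirming saturation.

I_D = 12.9 mA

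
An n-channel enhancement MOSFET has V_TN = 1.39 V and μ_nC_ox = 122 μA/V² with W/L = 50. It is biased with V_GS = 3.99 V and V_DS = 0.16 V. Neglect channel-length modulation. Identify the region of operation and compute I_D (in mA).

k_n = μ_nC_ox · (W/L) = 6.1 mA/V².
V_ov = V_GS − V_TN = 3.99 − 1.39 = 2.6 V.
Since V_DS = 0.16 V < V_ov = 2.6 V, the device is in the triode region.
I_D = k_n [V_ov · V_DS − ½ V_DS²] = 6.1 × [2.6 × 0.16 − 0.5 × 0.16²] = 2.46 mA.

Triode; I_D = 2.46 mA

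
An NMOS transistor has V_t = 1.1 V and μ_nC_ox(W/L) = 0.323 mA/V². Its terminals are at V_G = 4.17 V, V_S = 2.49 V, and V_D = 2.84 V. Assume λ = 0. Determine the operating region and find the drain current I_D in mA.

Triode; I_D = 0.0458 mA

V_GS = V_G − V_S = 4.17 − 2.49 = 1.68 V; V_DS = V_D − V_S = 2.84 − 2.49 = 0.35 V.
V_ov = V_GS − V_t = 1.68 − 1.1 = 0.58 V.
Since V_DS = 0.35 V < V_ov = 0.58 V, the device is in the triode region.
I_D = k_n [V_ov · V_DS − ½ V_DS²] = 0.323 × [0.58 × 0.35 − 0.5 × 0.35²] = 0.0458 mA.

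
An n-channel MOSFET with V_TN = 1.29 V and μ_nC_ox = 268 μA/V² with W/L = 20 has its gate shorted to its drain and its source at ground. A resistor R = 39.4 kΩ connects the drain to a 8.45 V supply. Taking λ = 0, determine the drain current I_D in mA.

With gate tied to drain, V_GS = V_DS ≥ V_GS − V_TN, so the device is in saturation.
k_n = μ_nC_ox · (W/L) = 5.36 mA/V².
KCL at the drain: ½ k_n (V_GS − V_TN)² = (V_DD − V_GS)/R.
Let x = V_GS − 1.29. Then 106 x² + x − 7.16 = 0, giving x = 0.256 V (positive root), so V_GS = 1.55 V.
I_D = (V_DD − V_GS)/R = (8.45 − 1.55) / 39.4 = 0.175 mA.

I_D = 0.175 mA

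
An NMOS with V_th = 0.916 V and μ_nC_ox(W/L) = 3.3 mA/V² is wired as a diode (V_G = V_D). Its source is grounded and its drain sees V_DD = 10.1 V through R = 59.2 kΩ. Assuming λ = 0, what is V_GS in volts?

With gate tied to drain, V_GS = V_DS ≥ V_GS − V_th, so the device is in saturation.
KCL at the drain: ½ k_n (V_GS − V_th)² = (V_DD − V_GS)/R.
Let x = V_GS − 0.916. Then 97.7 x² + x − 9.184 = 0, giving x = 0.302 V (positive root), so V_GS = 1.22 V.
I_D = (V_DD − V_GS)/R = (10.1 − 1.22) / 59.2 = 0.15 mA.

V_GS = 1.22 V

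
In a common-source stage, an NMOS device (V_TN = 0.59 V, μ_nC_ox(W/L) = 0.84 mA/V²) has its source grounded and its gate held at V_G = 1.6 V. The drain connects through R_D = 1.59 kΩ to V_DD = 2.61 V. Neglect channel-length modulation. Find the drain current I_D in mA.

I_D = 0.428 mA

V_GS = V_G = 1.6 V, so V_ov = 1.6 − 0.59 = 1.01 V.
Assume saturation: I_D = ½ k_n V_ov² = 0.5 × 0.84 × 1.01² = 0.428 mA, giving V_DS = V_DD − I_D R_D = 2.61 − 0.428 × 1.59 = 1.93 V.
V_DS = 1.93 V ≥ V_ov = 1.01 V, confirming saturation.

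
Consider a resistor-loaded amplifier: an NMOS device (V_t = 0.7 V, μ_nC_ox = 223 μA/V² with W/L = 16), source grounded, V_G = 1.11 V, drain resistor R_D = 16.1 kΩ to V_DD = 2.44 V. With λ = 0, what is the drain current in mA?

I_D = 0.144 mA

V_GS = V_G = 1.11 V, so V_ov = 1.11 − 0.7 = 0.41 V.
k_n = μ_nC_ox · (W/L) = 3.568 mA/V².
Assume saturation: I_D = ½ k_n V_ov² = 0.5 × 3.568 × 0.41² = 0.3 mA, giving V_DS = V_DD − I_D R_D = 2.44 − 0.3 × 16.1 = -2.39 V.
But -2.39 V < V_ov = 0.41 V, so the device is actually in triode.
In triode I_D = k_n[V_ov V_DS − ½ V_DS²] and I_D = (V_DD − V_DS)/R_D. Equating: 28.7 V_DS² − 24.55 V_DS + 2.44 = 0, giving V_DS = 0.115 V (the root below V_ov).
I_D = (2.44 − 0.115) / 16.1 = 0.144 mA.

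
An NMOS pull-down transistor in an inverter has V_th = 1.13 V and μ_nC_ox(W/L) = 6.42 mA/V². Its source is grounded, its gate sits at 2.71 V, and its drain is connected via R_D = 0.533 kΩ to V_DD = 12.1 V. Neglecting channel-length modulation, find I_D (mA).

V_GS = V_G = 2.71 V, so V_ov = 2.71 − 1.13 = 1.58 V.
Assume saturation: I_D = ½ k_n V_ov² = 0.5 × 6.42 × 1.58² = 8.01 mA, giving V_DS = V_DD − I_D R_D = 12.1 − 8.01 × 0.533 = 7.83 V.
V_DS = 7.83 V ≥ V_ov = 1.58 V, confirming saturation.

I_D = 8.01 mA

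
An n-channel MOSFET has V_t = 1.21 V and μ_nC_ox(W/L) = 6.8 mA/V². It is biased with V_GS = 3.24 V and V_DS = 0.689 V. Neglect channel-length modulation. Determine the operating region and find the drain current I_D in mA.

V_ov = V_GS − V_t = 3.24 − 1.21 = 2.03 V.
Since V_DS = 0.689 V < V_ov = 2.03 V, the device is in the triode region.
I_D = k_n [V_ov · V_DS − ½ V_DS²] = 6.8 × [2.03 × 0.689 − 0.5 × 0.689²] = 7.9 mA.

Triode; I_D = 7.90 mA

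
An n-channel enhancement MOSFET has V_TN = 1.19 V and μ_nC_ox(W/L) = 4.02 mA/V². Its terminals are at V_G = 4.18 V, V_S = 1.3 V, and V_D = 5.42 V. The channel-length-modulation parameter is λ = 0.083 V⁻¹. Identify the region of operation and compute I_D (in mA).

Saturation; I_D = 7.70 mA

V_GS = V_G − V_S = 4.18 − 1.3 = 2.88 V; V_DS = V_D − V_S = 5.42 − 1.3 = 4.12 V.
V_ov = V_GS − V_TN = 2.88 − 1.19 = 1.69 V.
Since V_DS = 4.12 V ≥ V_ov = 1.69 V, the device is in saturation.
I_D = ½ k_n V_ov² (1 + λ V_DS) = 0.5 × 4.02 × 1.69² × (1 + 0.083 × 4.12) = 7.7 mA.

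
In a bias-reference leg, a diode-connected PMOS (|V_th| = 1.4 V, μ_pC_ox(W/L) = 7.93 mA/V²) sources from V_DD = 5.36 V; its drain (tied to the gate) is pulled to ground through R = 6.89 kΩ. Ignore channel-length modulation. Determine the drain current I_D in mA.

With gate tied to drain, V_SG = V_SD ≥ V_SG − |V_th|, so the device is in saturation.
KCL at the drain: ½ k_p (V_SG − |V_th|)² = (V_DD − V_SG)/R.
Let x = V_SG − 1.4. Then 27.3 x² + x − 3.96 = 0, giving x = 0.363 V (positive root), so V_SG = 1.76 V.
I_D = (V_DD − V_SG)/R = (5.36 − 1.76) / 6.89 = 0.522 mA.

I_D = 0.522 mA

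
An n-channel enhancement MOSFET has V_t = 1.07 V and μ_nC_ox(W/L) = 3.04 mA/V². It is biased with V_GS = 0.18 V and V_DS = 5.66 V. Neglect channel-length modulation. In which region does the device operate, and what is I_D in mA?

V_GS = 0.18 V < V_t = 1.07 V, so the transistor is in cutoff.

Cutoff; I_D = 0 mA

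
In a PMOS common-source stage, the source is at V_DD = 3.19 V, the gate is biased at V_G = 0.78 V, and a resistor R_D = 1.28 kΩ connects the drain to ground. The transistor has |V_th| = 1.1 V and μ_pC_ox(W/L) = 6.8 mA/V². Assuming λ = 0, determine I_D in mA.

V_SG = V_DD − V_G = 3.19 − 0.78 = 2.41 V, so V_ov = 2.41 − 1.1 = 1.31 V.
Assume saturation: I_D = ½ k_p V_ov² = 0.5 × 6.8 × 1.31² = 5.83 mA, giving V_SD = V_DD − I_D R_D = 3.19 − 5.83 × 1.28 = -4.28 V.
But -4.28 V < V_ov = 1.31 V, so the device is actually in triode.
In triode I_D = k_p[V_ov V_SD − ½ V_SD²] and I_D = (V_DD − V_SD)/R_D. Equating: 4.35 V_SD² − 12.4 V_SD + 3.19 = 0, giving V_SD = 0.286 V (the root below V_ov).
I_D = (3.19 − 0.286) / 1.28 = 2.27 mA.

I_D = 2.27 mA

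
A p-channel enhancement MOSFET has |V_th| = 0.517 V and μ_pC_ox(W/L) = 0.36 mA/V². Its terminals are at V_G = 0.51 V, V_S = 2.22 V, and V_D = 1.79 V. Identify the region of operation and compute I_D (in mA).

Triode; I_D = 0.151 mA

V_SG = V_S − V_G = 2.22 − 0.51 = 1.71 V; V_SD = V_S − V_D = 2.22 − 1.79 = 0.43 V.
V_ov = V_SG − |V_th| = 1.71 − 0.517 = 1.19 V.
Since V_SD = 0.43 V < V_ov = 1.19 V, the device is in the triode region.
I_D = k_p [V_ov · V_SD − ½ V_SD²] = 0.36 × [1.19 × 0.43 − 0.5 × 0.43²] = 0.151 mA.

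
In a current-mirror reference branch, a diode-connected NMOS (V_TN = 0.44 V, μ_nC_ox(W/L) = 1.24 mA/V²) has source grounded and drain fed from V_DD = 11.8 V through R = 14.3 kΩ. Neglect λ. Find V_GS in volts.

V_GS = 1.52 V

With gate tied to drain, V_GS = V_DS ≥ V_GS − V_TN, so the device is in saturation.
KCL at the drain: ½ k_n (V_GS − V_TN)² = (V_DD − V_GS)/R.
Let x = V_GS − 0.44. Then 8.87 x² + x − 11.36 = 0, giving x = 1.08 V (positive root), so V_GS = 1.52 V.
I_D = (V_DD − V_GS)/R = (11.8 − 1.52) / 14.3 = 0.719 mA.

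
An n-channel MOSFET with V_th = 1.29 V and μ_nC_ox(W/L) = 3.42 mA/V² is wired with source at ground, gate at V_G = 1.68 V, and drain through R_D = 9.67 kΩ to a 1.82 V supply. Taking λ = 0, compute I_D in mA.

V_GS = V_G = 1.68 V, so V_ov = 1.68 − 1.29 = 0.39 V.
Assume saturation: I_D = ½ k_n V_ov² = 0.5 × 3.42 × 0.39² = 0.26 mA, giving V_DS = V_DD − I_D R_D = 1.82 − 0.26 × 9.67 = -0.695 V.
But -0.695 V < V_ov = 0.39 V, so the device is actually in triode.
In triode I_D = k_n[V_ov V_DS − ½ V_DS²] and I_D = (V_DD − V_DS)/R_D. Equating: 16.5 V_DS² − 13.9 V_DS + 1.82 = 0, giving V_DS = 0.162 V (the root below V_ov).
I_D = (1.82 − 0.162) / 9.67 = 0.171 mA.

I_D = 0.171 mA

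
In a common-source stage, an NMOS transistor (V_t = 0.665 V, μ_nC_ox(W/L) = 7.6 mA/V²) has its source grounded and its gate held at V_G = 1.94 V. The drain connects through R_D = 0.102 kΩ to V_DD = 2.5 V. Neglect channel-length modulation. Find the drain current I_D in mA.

V_GS = V_G = 1.94 V, so V_ov = 1.94 − 0.665 = 1.27 V.
Assume saturation: I_D = ½ k_n V_ov² = 0.5 × 7.6 × 1.27² = 6.18 mA, giving V_DS = V_DD − I_D R_D = 2.5 − 6.18 × 0.102 = 1.87 V.
V_DS = 1.87 V ≥ V_ov = 1.27 V, confirming saturation.

I_D = 6.18 mA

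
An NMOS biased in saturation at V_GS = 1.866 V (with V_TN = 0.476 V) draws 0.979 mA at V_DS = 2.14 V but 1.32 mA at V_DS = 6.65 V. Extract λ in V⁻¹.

λ = 0.0925 V⁻¹

With V_GS fixed, I_D ∝ (1 + λ V_DS) in saturation, so I_D2/I_D1 = (1 + λ V_DS2)/(1 + λ V_DS1).
1.32/0.979 = 1.348 = (1 + 6.65 λ)/(1 + 2.14 λ).
Solving: λ (I_D1 V_DS2 − I_D2 V_DS1) = I_D2 − I_D1, so λ = (1.32 − 0.979) / (0.979 × 6.65 − 1.32 × 2.14) = 0.341 / 3.69 = 0.0925 V⁻¹.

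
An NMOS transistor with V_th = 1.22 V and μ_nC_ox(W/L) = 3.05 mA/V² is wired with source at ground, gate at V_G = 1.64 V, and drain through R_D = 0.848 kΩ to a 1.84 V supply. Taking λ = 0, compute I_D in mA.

I_D = 0.269 mA

V_GS = V_G = 1.64 V, so V_ov = 1.64 − 1.22 = 0.42 V.
Assume saturation: I_D = ½ k_n V_ov² = 0.5 × 3.05 × 0.42² = 0.269 mA, giving V_DS = V_DD − I_D R_D = 1.84 − 0.269 × 0.848 = 1.61 V.
V_DS = 1.61 V ≥ V_ov = 0.42 V, confirming saturation.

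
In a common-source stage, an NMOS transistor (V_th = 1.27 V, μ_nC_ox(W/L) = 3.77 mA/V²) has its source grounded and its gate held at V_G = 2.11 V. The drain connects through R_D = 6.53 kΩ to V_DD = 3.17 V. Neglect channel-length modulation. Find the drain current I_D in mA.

V_GS = V_G = 2.11 V, so V_ov = 2.11 − 1.27 = 0.84 V.
Assume saturation: I_D = ½ k_n V_ov² = 0.5 × 3.77 × 0.84² = 1.33 mA, giving V_DS = V_DD − I_D R_D = 3.17 − 1.33 × 6.53 = -5.52 V.
But -5.52 V < V_ov = 0.84 V, so the device is actually in triode.
In triode I_D = k_n[V_ov V_DS − ½ V_DS²] and I_D = (V_DD − V_DS)/R_D. Equating: 12.3 V_DS² − 21.68 V_DS + 3.17 = 0, giving V_DS = 0.161 V (the root below V_ov).
I_D = (3.17 − 0.161) / 6.53 = 0.461 mA.

I_D = 0.461 mA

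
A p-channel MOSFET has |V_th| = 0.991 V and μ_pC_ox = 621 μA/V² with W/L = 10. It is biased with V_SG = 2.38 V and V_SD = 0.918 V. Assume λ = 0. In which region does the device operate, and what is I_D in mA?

k_p = μ_pC_ox · (W/L) = 6.21 mA/V².
V_ov = V_SG − |V_th| = 2.38 − 0.991 = 1.39 V.
Since V_SD = 0.918 V < V_ov = 1.39 V, the device is in the triode region.
I_D = k_p [V_ov · V_SD − ½ V_SD²] = 6.21 × [1.39 × 0.918 − 0.5 × 0.918²] = 5.3 mA.

Triode; I_D = 5.30 mA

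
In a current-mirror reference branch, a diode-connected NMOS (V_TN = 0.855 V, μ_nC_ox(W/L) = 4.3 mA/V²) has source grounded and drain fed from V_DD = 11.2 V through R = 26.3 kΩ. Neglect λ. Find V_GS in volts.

V_GS = 1.27 V

With gate tied to drain, V_GS = V_DS ≥ V_GS − V_TN, so the device is in saturation.
KCL at the drain: ½ k_n (V_GS − V_TN)² = (V_DD − V_GS)/R.
Let x = V_GS − 0.855. Then 56.5 x² + x − 10.34 = 0, giving x = 0.419 V (positive root), so V_GS = 1.27 V.
I_D = (V_DD − V_GS)/R = (11.2 − 1.27) / 26.3 = 0.377 mA.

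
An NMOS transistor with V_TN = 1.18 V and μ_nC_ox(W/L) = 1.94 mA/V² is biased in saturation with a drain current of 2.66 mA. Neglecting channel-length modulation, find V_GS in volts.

In saturation I_D = ½ k_n (V_GS − V_TN)², so V_GS − V_TN = √(2 I_D / k_n) = √(2 × 2.66 / 1.94) = 1.66 V.
V_GS = 1.18 + 1.66 = 2.84 V.

V_GS = 2.84 V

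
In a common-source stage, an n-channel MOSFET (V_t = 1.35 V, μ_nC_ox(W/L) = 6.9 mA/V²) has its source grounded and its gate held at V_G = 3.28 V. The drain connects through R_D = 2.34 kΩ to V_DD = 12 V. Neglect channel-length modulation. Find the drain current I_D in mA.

I_D = 4.95 mA

V_GS = V_G = 3.28 V, so V_ov = 3.28 − 1.35 = 1.93 V.
Assume saturation: I_D = ½ k_n V_ov² = 0.5 × 6.9 × 1.93² = 12.9 mA, giving V_DS = V_DD − I_D R_D = 12 − 12.9 × 2.34 = -18.1 V.
But -18.1 V < V_ov = 1.93 V, so the device is actually in triode.
In triode I_D = k_n[V_ov V_DS − ½ V_DS²] and I_D = (V_DD − V_DS)/R_D. Equating: 8.07 V_DS² − 32.16 V_DS + 12 = 0, giving V_DS = 0.417 V (the root below V_ov).
I_D = (12 − 0.417) / 2.34 = 4.95 mA.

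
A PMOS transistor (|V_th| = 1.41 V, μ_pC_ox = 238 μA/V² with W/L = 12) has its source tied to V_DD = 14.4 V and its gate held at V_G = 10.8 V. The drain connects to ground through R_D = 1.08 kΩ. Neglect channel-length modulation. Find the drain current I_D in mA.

I_D = 6.85 mA

V_SG = V_DD − V_G = 14.4 − 10.8 = 3.6 V, so V_ov = 3.6 − 1.41 = 2.19 V.
k_p = μ_pC_ox · (W/L) = 2.856 mA/V².
Assume saturation: I_D = ½ k_p V_ov² = 0.5 × 2.856 × 2.19² = 6.85 mA, giving V_SD = V_DD − I_D R_D = 14.4 − 6.85 × 1.08 = 7 V.
V_SD = 7 V ≥ V_ov = 2.19 V, confirming saturation.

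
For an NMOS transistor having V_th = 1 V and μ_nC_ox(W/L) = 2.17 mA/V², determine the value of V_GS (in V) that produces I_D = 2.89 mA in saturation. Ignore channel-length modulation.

V_GS = 2.63 V

In saturation I_D = ½ k_n (V_GS − V_th)², so V_GS − V_th = √(2 I_D / k_n) = √(2 × 2.89 / 2.17) = 1.63 V.
V_GS = 1 + 1.63 = 2.63 V.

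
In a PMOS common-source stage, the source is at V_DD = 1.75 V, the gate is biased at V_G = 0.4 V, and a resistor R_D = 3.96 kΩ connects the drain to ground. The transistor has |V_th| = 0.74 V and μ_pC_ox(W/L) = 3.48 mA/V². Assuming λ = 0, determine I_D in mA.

I_D = 0.386 mA

V_SG = V_DD − V_G = 1.75 − 0.4 = 1.35 V, so V_ov = 1.35 − 0.74 = 0.61 V.
Assume saturation: I_D = ½ k_p V_ov² = 0.5 × 3.48 × 0.61² = 0.647 mA, giving V_SD = V_DD − I_D R_D = 1.75 − 0.647 × 3.96 = -0.814 V.
But -0.814 V < V_ov = 0.61 V, so the device is actually in triode.
In triode I_D = k_p[V_ov V_SD − ½ V_SD²] and I_D = (V_DD − V_SD)/R_D. Equating: 6.89 V_SD² − 9.406 V_SD + 1.75 = 0, giving V_SD = 0.222 V (the root below V_ov).
I_D = (1.75 − 0.222) / 3.96 = 0.386 mA.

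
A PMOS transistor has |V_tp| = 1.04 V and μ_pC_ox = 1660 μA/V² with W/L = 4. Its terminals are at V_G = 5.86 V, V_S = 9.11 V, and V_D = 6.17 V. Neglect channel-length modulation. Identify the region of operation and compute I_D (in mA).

V_SG = V_S − V_G = 9.11 − 5.86 = 3.25 V; V_SD = V_S − V_D = 9.11 − 6.17 = 2.94 V.
k_p = μ_pC_ox · (W/L) = 6.64 mA/V².
V_ov = V_SG − |V_tp| = 3.25 − 1.04 = 2.21 V.
Since V_SD = 2.94 V ≥ V_ov = 2.21 V, the device is in saturation.
I_D = ½ k_p V_ov² = 0.5 × 6.64 × 2.21² = 16.2 mA.

Saturation; I_D = 16.2 mA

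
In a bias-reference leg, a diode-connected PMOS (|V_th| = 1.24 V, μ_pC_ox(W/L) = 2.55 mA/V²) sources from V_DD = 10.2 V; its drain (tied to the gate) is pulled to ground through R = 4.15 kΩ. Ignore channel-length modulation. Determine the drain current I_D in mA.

With gate tied to drain, V_SG = V_SD ≥ V_SG − |V_th|, so the device is in saturation.
KCL at the drain: ½ k_p (V_SG − |V_th|)² = (V_DD − V_SG)/R.
Let x = V_SG − 1.24. Then 5.29 x² + x − 8.96 = 0, giving x = 1.21 V (positive root), so V_SG = 2.45 V.
I_D = (V_DD − V_SG)/R = (10.2 − 2.45) / 4.15 = 1.87 mA.

I_D = 1.87 mA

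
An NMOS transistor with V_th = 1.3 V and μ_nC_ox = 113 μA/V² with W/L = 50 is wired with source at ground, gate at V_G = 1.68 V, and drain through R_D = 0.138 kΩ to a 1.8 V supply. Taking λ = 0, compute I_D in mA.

I_D = 0.408 mA

V_GS = V_G = 1.68 V, so V_ov = 1.68 − 1.3 = 0.38 V.
k_n = μ_nC_ox · (W/L) = 5.65 mA/V².
Assume saturation: I_D = ½ k_n V_ov² = 0.5 × 5.65 × 0.38² = 0.408 mA, giving V_DS = V_DD − I_D R_D = 1.8 − 0.408 × 0.138 = 1.74 V.
V_DS = 1.74 V ≥ V_ov = 0.38 V, confirming saturation.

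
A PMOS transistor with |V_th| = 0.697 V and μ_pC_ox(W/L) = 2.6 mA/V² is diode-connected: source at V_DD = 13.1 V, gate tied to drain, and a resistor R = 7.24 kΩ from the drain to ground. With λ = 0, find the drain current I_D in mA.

With gate tied to drain, V_SG = V_SD ≥ V_SG − |V_th|, so the device is in saturation.
KCL at the drain: ½ k_p (V_SG − |V_th|)² = (V_DD − V_SG)/R.
Let x = V_SG − 0.697. Then 9.41 x² + x − 12.4 = 0, giving x = 1.1 V (positive root), so V_SG = 1.79 V.
I_D = (V_DD − V_SG)/R = (13.1 − 1.79) / 7.24 = 1.56 mA.

I_D = 1.56 mA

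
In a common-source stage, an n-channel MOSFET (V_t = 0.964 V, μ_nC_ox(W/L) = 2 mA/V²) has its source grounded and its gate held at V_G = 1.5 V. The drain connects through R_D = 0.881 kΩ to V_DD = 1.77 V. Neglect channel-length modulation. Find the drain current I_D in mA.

V_GS = V_G = 1.5 V, so V_ov = 1.5 − 0.964 = 0.536 V.
Assume saturation: I_D = ½ k_n V_ov² = 0.5 × 2 × 0.536² = 0.287 mA, giving V_DS = V_DD − I_D R_D = 1.77 − 0.287 × 0.881 = 1.52 V.
V_DS = 1.52 V ≥ V_ov = 0.536 V, confirming saturation.

I_D = 0.287 mA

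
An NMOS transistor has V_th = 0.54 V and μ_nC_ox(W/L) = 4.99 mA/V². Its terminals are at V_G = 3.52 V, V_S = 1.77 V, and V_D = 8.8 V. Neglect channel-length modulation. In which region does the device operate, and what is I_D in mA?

V_GS = V_G − V_S = 3.52 − 1.77 = 1.75 V; V_DS = V_D − V_S = 8.8 − 1.77 = 7.03 V.
V_ov = V_GS − V_th = 1.75 − 0.54 = 1.21 V.
Since V_DS = 7.03 V ≥ V_ov = 1.21 V, the device is in saturation.
I_D = ½ k_n V_ov² = 0.5 × 4.99 × 1.21² = 3.65 mA.

Saturation; I_D = 3.65 mA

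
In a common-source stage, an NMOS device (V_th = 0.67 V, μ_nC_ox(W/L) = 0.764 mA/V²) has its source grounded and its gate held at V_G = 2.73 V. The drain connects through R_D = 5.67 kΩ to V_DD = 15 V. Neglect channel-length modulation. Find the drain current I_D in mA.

I_D = 1.62 mA

V_GS = V_G = 2.73 V, so V_ov = 2.73 − 0.67 = 2.06 V.
Assume saturation: I_D = ½ k_n V_ov² = 0.5 × 0.764 × 2.06² = 1.62 mA, giving V_DS = V_DD − I_D R_D = 15 − 1.62 × 5.67 = 5.81 V.
V_DS = 5.81 V ≥ V_ov = 2.06 V, confirming saturation.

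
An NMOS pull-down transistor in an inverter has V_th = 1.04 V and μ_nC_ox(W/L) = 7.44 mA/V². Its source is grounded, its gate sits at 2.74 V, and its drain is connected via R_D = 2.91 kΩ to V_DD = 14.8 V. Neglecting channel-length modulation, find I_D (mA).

V_GS = V_G = 2.74 V, so V_ov = 2.74 − 1.04 = 1.7 V.
Assume saturation: I_D = ½ k_n V_ov² = 0.5 × 7.44 × 1.7² = 10.8 mA, giving V_DS = V_DD − I_D R_D = 14.8 − 10.8 × 2.91 = -16.5 V.
But -16.5 V < V_ov = 1.7 V, so the device is actually in triode.
In triode I_D = k_n[V_ov V_DS − ½ V_DS²] and I_D = (V_DD − V_DS)/R_D. Equating: 10.8 V_DS² − 37.81 V_DS + 14.8 = 0, giving V_DS = 0.449 V (the root below V_ov).
I_D = (14.8 − 0.449) / 2.91 = 4.93 mA.

I_D = 4.93 mA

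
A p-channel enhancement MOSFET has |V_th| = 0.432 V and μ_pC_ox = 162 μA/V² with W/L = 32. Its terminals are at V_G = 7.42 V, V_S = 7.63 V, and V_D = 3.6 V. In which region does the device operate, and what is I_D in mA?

V_SG = V_S − V_G = 7.63 − 7.42 = 0.21 V; V_SD = V_S − V_D = 7.63 − 3.6 = 4.03 V.
V_SG = 0.21 V < |V_th| = 0.432 V, so the transistor is in cutoff.

Cutoff; I_D = 0 mA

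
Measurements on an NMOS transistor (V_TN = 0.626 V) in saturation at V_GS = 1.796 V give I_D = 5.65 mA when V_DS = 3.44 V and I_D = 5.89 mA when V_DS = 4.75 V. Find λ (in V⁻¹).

λ = 0.0365 V⁻¹

With V_GS fixed, I_D ∝ (1 + λ V_DS) in saturation, so I_D2/I_D1 = (1 + λ V_DS2)/(1 + λ V_DS1).
5.89/5.65 = 1.042 = (1 + 4.75 λ)/(1 + 3.44 λ).
Solving: λ (I_D1 V_DS2 − I_D2 V_DS1) = I_D2 − I_D1, so λ = (5.89 − 5.65) / (5.65 × 4.75 − 5.89 × 3.44) = 0.24 / 6.58 = 0.0365 V⁻¹.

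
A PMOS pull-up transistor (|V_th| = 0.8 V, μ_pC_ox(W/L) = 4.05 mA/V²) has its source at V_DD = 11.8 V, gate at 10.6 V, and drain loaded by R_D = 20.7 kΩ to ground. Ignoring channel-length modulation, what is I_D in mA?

I_D = 0.324 mA

V_SG = V_DD − V_G = 11.8 − 10.6 = 1.2 V, so V_ov = 1.2 − 0.8 = 0.4 V.
Assume saturation: I_D = ½ k_p V_ov² = 0.5 × 4.05 × 0.4² = 0.324 mA, giving V_SD = V_DD − I_D R_D = 11.8 − 0.324 × 20.7 = 5.09 V.
V_SD = 5.09 V ≥ V_ov = 0.4 V, confirming saturation.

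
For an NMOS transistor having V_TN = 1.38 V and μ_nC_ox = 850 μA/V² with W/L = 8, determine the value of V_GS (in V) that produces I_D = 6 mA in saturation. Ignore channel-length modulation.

k_n = μ_nC_ox · (W/L) = 6.8 mA/V².
In saturation I_D = ½ k_n (V_GS − V_TN)², so V_GS − V_TN = √(2 I_D / k_n) = √(2 × 6 / 6.8) = 1.33 V.
V_GS = 1.38 + 1.33 = 2.71 V.

V_GS = 2.71 V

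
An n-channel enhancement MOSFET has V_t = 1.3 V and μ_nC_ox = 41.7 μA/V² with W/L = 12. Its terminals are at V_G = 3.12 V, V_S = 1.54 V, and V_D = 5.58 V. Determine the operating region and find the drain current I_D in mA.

Saturation; I_D = 0.0196 mA

V_GS = V_G − V_S = 3.12 − 1.54 = 1.58 V; V_DS = V_D − V_S = 5.58 − 1.54 = 4.04 V.
k_n = μ_nC_ox · (W/L) = 0.5004 mA/V².
V_ov = V_GS − V_t = 1.58 − 1.3 = 0.28 V.
Since V_DS = 4.04 V ≥ V_ov = 0.28 V, the device is in saturation.
I_D = ½ k_n V_ov² = 0.5 × 0.5004 × 0.28² = 0.0196 mA.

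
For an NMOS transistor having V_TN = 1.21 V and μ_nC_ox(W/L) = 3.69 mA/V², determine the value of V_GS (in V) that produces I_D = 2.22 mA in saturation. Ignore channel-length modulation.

In saturation I_D = ½ k_n (V_GS − V_TN)², so V_GS − V_TN = √(2 I_D / k_n) = √(2 × 2.22 / 3.69) = 1.1 V.
V_GS = 1.21 + 1.1 = 2.31 V.

V_GS = 2.31 V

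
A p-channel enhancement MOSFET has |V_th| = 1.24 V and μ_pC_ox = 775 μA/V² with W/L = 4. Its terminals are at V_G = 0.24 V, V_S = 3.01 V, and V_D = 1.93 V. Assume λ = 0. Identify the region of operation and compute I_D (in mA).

V_SG = V_S − V_G = 3.01 − 0.24 = 2.77 V; V_SD = V_S − V_D = 3.01 − 1.93 = 1.08 V.
k_p = μ_pC_ox · (W/L) = 3.1 mA/V².
V_ov = V_SG − |V_th| = 2.77 − 1.24 = 1.53 V.
Since V_SD = 1.08 V < V_ov = 1.53 V, the device is in the triode region.
I_D = k_p [V_ov · V_SD − ½ V_SD²] = 3.1 × [1.53 × 1.08 − 0.5 × 1.08²] = 3.31 mA.

Triode; I_D = 3.31 mA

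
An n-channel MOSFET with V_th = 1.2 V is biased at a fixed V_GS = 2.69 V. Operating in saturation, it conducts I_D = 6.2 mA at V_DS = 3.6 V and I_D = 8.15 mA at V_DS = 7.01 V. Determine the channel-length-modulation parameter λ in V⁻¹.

λ = 0.138 V⁻¹

With V_GS fixed, I_D ∝ (1 + λ V_DS) in saturation, so I_D2/I_D1 = (1 + λ V_DS2)/(1 + λ V_DS1).
8.15/6.2 = 1.315 = (1 + 7.01 λ)/(1 + 3.6 λ).
Solving: λ (I_D1 V_DS2 − I_D2 V_DS1) = I_D2 − I_D1, so λ = (8.15 − 6.2) / (6.2 × 7.01 − 8.15 × 3.6) = 1.95 / 14.1 = 0.138 V⁻¹.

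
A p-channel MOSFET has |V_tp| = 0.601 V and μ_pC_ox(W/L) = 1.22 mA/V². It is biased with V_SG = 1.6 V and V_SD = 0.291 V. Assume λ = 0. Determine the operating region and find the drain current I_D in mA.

Triode; I_D = 0.303 mA

V_ov = V_SG − |V_tp| = 1.6 − 0.601 = 0.999 V.
Since V_SD = 0.291 V < V_ov = 0.999 V, the device is in the triode region.
I_D = k_p [V_ov · V_SD − ½ V_SD²] = 1.22 × [0.999 × 0.291 − 0.5 × 0.291²] = 0.303 mA.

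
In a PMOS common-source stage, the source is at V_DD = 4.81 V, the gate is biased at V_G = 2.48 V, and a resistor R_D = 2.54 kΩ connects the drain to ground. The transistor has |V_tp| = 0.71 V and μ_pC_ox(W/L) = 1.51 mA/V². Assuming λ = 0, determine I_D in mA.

V_SG = V_DD − V_G = 4.81 − 2.48 = 2.33 V, so V_ov = 2.33 − 0.71 = 1.62 V.
Assume saturation: I_D = ½ k_p V_ov² = 0.5 × 1.51 × 1.62² = 1.98 mA, giving V_SD = V_DD − I_D R_D = 4.81 − 1.98 × 2.54 = -0.223 V.
But -0.223 V < V_ov = 1.62 V, so the device is actually in triode.
In triode I_D = k_p[V_ov V_SD − ½ V_SD²] and I_D = (V_DD − V_SD)/R_D. Equating: 1.92 V_SD² − 7.213 V_SD + 4.81 = 0, giving V_SD = 0.866 V (the root below V_ov).
I_D = (4.81 − 0.866) / 2.54 = 1.55 mA.

I_D = 1.55 mA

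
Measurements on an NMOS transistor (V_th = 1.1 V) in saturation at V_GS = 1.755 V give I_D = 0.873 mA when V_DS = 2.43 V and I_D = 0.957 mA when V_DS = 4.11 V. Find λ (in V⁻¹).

With V_GS fixed, I_D ∝ (1 + λ V_DS) in saturation, so I_D2/I_D1 = (1 + λ V_DS2)/(1 + λ V_DS1).
0.957/0.873 = 1.096 = (1 + 4.11 λ)/(1 + 2.43 λ).
Solving: λ (I_D1 V_DS2 − I_D2 V_DS1) = I_D2 − I_D1, so λ = (0.957 − 0.873) / (0.873 × 4.11 − 0.957 × 2.43) = 0.084 / 1.26 = 0.0665 V⁻¹.

λ = 0.0665 V⁻¹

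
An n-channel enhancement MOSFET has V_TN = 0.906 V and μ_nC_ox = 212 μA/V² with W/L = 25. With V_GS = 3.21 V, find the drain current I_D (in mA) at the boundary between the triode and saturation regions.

I_D = 14.1 mA

At the boundary V_DS = V_ov = V_GS − V_TN = 3.21 − 0.906 = 2.3 V.
k_n = μ_nC_ox · (W/L) = 5.3 mA/V².
I_D = ½ k_n V_ov² = 0.5 × 5.3 × 2.3² = 14.1 mA.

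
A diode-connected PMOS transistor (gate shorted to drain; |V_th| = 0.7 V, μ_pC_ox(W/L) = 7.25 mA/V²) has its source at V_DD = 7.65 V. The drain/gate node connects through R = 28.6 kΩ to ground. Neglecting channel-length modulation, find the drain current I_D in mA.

With gate tied to drain, V_SG = V_SD ≥ V_SG − |V_th|, so the device is in saturation.
KCL at the drain: ½ k_p (V_SG − |V_th|)² = (V_DD − V_SG)/R.
Let x = V_SG − 0.7. Then 104 x² + x − 6.95 = 0, giving x = 0.254 V (positive root), so V_SG = 0.954 V.
I_D = (V_DD − V_SG)/R = (7.65 − 0.954) / 28.6 = 0.234 mA.

I_D = 0.234 mA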